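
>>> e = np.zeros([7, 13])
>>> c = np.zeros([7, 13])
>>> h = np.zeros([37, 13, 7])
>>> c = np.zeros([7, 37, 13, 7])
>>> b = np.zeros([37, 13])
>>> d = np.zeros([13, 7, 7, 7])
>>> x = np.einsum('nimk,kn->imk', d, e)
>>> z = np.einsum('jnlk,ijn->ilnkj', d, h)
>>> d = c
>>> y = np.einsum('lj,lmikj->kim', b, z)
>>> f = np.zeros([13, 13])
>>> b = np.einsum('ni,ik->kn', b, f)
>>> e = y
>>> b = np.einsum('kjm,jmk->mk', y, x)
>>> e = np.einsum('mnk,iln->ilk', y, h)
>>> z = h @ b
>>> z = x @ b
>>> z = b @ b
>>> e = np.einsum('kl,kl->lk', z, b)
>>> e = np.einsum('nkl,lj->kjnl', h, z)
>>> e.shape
(13, 7, 37, 7)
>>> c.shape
(7, 37, 13, 7)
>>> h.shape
(37, 13, 7)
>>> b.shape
(7, 7)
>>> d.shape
(7, 37, 13, 7)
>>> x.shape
(7, 7, 7)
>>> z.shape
(7, 7)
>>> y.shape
(7, 7, 7)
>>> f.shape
(13, 13)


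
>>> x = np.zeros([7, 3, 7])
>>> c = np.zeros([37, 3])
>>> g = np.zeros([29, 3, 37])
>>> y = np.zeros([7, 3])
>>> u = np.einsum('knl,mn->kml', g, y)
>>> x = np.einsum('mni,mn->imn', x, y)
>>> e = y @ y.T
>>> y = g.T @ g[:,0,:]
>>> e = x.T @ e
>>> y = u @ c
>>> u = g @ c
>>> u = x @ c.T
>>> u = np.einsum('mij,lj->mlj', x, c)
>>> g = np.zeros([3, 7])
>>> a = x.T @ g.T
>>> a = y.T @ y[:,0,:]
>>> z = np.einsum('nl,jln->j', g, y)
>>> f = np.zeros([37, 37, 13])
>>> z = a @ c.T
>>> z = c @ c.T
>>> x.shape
(7, 7, 3)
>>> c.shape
(37, 3)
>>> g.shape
(3, 7)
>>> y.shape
(29, 7, 3)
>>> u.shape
(7, 37, 3)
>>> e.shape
(3, 7, 7)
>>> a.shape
(3, 7, 3)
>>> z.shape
(37, 37)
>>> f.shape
(37, 37, 13)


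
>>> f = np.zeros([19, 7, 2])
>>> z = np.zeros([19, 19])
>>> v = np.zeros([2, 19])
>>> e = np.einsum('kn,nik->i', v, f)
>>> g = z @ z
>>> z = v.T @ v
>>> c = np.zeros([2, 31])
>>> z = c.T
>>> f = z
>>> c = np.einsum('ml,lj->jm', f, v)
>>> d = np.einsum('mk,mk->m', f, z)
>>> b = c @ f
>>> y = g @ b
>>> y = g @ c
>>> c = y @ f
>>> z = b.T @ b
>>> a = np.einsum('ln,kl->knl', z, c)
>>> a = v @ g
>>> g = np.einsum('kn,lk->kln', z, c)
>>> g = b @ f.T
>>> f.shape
(31, 2)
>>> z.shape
(2, 2)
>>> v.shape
(2, 19)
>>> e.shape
(7,)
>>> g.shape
(19, 31)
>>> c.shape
(19, 2)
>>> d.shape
(31,)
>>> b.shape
(19, 2)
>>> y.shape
(19, 31)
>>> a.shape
(2, 19)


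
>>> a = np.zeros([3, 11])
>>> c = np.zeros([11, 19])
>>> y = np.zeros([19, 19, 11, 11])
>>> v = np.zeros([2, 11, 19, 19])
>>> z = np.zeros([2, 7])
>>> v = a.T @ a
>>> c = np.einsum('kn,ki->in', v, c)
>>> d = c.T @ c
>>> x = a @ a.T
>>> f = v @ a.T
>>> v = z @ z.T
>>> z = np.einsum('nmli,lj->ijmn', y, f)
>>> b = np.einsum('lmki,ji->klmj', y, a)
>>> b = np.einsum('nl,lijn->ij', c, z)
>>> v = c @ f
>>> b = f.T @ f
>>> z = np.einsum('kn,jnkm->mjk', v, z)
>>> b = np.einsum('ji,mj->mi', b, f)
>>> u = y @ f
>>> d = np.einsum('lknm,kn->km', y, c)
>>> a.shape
(3, 11)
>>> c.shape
(19, 11)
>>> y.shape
(19, 19, 11, 11)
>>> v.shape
(19, 3)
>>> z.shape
(19, 11, 19)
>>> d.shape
(19, 11)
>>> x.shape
(3, 3)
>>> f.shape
(11, 3)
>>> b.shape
(11, 3)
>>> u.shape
(19, 19, 11, 3)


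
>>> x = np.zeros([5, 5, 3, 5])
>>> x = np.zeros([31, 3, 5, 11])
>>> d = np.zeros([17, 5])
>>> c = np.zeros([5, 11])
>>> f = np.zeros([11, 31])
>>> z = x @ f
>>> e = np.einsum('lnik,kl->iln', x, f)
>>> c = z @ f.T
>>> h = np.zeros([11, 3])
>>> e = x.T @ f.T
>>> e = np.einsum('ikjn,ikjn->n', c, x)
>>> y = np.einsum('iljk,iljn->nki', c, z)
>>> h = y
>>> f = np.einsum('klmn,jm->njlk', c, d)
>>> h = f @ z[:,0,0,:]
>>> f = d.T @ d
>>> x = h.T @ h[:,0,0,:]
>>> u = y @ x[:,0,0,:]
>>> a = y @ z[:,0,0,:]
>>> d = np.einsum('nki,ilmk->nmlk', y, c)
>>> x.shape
(31, 3, 17, 31)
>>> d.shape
(31, 5, 3, 11)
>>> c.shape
(31, 3, 5, 11)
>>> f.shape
(5, 5)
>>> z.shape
(31, 3, 5, 31)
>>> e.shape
(11,)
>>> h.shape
(11, 17, 3, 31)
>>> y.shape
(31, 11, 31)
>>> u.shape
(31, 11, 31)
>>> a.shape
(31, 11, 31)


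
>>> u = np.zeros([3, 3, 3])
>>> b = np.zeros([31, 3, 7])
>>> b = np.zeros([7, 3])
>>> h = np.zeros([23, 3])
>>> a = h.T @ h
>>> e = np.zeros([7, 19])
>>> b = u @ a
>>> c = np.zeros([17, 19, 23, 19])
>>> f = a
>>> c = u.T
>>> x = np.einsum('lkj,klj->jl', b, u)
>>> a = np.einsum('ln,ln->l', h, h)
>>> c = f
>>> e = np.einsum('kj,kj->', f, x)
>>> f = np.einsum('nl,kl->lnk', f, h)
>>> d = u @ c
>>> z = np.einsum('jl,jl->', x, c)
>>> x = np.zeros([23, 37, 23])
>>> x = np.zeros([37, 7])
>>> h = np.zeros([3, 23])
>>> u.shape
(3, 3, 3)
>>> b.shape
(3, 3, 3)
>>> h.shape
(3, 23)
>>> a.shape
(23,)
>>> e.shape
()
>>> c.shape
(3, 3)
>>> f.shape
(3, 3, 23)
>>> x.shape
(37, 7)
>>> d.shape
(3, 3, 3)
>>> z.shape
()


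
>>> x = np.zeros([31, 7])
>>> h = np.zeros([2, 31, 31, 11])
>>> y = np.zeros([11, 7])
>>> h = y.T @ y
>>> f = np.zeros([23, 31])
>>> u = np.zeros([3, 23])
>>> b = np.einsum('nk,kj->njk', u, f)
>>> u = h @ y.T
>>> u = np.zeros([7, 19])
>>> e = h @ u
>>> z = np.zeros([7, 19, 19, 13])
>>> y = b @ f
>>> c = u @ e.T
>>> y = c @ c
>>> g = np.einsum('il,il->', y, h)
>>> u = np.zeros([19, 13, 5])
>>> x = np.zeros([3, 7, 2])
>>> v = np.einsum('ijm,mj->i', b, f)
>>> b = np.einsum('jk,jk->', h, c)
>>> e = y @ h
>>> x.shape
(3, 7, 2)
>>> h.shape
(7, 7)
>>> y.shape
(7, 7)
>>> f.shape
(23, 31)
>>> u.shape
(19, 13, 5)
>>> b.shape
()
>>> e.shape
(7, 7)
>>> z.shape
(7, 19, 19, 13)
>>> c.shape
(7, 7)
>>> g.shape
()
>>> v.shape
(3,)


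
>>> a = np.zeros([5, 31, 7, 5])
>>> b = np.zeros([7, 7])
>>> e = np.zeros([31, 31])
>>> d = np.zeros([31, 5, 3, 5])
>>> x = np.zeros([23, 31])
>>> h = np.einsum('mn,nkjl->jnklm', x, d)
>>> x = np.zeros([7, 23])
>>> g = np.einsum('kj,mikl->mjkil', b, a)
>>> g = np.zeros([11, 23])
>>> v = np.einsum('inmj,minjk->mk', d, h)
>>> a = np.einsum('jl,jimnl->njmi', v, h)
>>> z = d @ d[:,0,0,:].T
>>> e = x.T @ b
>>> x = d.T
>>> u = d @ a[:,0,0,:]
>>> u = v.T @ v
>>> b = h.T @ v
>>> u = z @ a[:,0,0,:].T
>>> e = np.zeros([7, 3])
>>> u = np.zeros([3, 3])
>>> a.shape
(5, 3, 5, 31)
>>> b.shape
(23, 5, 5, 31, 23)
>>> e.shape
(7, 3)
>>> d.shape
(31, 5, 3, 5)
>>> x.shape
(5, 3, 5, 31)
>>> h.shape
(3, 31, 5, 5, 23)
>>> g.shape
(11, 23)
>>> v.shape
(3, 23)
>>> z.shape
(31, 5, 3, 31)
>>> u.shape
(3, 3)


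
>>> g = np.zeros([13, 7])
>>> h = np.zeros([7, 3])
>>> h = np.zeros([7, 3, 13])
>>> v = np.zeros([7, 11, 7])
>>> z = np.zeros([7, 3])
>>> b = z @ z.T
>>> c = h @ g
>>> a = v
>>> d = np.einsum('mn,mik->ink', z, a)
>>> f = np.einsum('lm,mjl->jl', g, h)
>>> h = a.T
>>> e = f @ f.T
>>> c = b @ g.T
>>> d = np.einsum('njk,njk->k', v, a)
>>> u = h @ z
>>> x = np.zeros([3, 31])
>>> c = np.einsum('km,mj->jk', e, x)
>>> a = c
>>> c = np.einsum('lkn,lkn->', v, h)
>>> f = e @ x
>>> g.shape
(13, 7)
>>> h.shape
(7, 11, 7)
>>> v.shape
(7, 11, 7)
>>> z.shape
(7, 3)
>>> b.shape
(7, 7)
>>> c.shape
()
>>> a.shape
(31, 3)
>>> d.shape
(7,)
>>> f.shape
(3, 31)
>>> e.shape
(3, 3)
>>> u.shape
(7, 11, 3)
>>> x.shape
(3, 31)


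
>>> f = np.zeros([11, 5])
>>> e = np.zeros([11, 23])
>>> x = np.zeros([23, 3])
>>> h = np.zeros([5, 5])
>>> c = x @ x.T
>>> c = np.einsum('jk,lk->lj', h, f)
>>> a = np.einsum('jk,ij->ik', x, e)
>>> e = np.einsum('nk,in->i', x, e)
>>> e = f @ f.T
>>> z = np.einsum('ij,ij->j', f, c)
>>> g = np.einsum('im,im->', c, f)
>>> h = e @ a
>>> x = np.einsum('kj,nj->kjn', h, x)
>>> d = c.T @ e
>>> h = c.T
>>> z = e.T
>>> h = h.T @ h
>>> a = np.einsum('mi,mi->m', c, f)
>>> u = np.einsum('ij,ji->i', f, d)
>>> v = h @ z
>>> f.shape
(11, 5)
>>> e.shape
(11, 11)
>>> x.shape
(11, 3, 23)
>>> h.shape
(11, 11)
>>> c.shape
(11, 5)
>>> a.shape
(11,)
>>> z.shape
(11, 11)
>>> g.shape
()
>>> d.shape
(5, 11)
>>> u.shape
(11,)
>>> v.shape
(11, 11)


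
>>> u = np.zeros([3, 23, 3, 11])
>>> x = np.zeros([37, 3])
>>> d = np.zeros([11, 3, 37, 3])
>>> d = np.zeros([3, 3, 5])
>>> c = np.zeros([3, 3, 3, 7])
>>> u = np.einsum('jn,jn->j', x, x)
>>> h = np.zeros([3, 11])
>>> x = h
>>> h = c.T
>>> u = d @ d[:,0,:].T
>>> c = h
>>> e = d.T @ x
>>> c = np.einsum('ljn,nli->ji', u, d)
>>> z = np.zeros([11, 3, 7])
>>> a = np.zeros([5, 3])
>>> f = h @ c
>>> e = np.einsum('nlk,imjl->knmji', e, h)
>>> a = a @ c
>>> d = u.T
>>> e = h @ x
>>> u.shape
(3, 3, 3)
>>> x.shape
(3, 11)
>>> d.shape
(3, 3, 3)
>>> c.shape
(3, 5)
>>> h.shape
(7, 3, 3, 3)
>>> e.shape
(7, 3, 3, 11)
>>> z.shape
(11, 3, 7)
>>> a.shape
(5, 5)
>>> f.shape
(7, 3, 3, 5)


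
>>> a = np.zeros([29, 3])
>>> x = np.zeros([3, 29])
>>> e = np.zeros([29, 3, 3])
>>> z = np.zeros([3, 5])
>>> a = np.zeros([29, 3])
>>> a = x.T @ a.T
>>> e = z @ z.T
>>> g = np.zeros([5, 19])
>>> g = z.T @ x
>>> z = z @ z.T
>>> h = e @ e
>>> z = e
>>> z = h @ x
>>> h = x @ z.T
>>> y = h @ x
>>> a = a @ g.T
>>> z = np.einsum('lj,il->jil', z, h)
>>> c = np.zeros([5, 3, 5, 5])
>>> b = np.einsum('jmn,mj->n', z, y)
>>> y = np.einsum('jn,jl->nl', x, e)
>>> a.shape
(29, 5)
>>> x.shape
(3, 29)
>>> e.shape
(3, 3)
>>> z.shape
(29, 3, 3)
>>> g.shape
(5, 29)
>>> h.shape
(3, 3)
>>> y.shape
(29, 3)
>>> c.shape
(5, 3, 5, 5)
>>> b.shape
(3,)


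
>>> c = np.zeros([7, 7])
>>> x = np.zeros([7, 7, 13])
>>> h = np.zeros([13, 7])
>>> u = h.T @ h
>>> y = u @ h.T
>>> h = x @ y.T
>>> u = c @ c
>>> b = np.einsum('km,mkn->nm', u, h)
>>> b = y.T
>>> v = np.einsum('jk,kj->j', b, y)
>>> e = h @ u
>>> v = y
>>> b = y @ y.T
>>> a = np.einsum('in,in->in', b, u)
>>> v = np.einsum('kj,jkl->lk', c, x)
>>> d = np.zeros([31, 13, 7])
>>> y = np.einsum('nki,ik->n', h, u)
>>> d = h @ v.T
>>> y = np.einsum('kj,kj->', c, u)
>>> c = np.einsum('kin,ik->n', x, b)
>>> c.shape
(13,)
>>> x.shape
(7, 7, 13)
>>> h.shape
(7, 7, 7)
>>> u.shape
(7, 7)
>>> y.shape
()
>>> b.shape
(7, 7)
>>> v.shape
(13, 7)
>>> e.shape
(7, 7, 7)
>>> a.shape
(7, 7)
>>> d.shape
(7, 7, 13)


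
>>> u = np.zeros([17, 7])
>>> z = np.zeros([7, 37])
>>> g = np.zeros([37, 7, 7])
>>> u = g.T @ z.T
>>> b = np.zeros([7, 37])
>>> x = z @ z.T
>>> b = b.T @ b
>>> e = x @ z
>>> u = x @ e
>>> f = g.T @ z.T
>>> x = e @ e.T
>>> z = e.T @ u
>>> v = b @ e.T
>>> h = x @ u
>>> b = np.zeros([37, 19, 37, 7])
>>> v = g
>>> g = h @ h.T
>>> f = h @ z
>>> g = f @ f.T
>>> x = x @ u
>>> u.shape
(7, 37)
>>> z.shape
(37, 37)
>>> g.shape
(7, 7)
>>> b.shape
(37, 19, 37, 7)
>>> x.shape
(7, 37)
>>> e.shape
(7, 37)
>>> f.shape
(7, 37)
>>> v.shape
(37, 7, 7)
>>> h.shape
(7, 37)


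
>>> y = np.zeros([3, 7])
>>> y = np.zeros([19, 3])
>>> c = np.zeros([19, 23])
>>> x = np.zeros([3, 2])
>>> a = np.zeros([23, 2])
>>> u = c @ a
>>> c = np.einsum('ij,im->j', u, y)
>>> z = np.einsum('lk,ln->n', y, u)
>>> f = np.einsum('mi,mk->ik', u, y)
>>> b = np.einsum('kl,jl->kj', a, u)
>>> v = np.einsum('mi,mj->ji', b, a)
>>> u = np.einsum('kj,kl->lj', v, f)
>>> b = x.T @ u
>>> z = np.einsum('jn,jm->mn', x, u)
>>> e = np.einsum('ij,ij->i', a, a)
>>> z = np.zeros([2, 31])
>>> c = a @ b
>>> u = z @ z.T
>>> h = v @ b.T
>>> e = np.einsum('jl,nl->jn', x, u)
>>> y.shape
(19, 3)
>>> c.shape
(23, 19)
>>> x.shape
(3, 2)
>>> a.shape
(23, 2)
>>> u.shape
(2, 2)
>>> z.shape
(2, 31)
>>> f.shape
(2, 3)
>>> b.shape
(2, 19)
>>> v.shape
(2, 19)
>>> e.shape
(3, 2)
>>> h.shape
(2, 2)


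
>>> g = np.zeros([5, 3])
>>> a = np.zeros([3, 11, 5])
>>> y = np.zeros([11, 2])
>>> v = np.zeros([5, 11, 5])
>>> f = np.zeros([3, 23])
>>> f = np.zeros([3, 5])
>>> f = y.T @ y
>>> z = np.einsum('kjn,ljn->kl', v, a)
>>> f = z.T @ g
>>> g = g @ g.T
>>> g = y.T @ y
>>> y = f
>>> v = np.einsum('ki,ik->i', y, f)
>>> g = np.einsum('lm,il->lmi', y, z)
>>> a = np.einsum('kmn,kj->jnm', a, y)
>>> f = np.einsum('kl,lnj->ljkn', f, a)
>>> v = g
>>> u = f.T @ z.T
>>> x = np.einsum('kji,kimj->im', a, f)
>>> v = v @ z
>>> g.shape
(3, 3, 5)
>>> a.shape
(3, 5, 11)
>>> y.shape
(3, 3)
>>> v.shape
(3, 3, 3)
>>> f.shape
(3, 11, 3, 5)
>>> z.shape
(5, 3)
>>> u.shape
(5, 3, 11, 5)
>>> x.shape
(11, 3)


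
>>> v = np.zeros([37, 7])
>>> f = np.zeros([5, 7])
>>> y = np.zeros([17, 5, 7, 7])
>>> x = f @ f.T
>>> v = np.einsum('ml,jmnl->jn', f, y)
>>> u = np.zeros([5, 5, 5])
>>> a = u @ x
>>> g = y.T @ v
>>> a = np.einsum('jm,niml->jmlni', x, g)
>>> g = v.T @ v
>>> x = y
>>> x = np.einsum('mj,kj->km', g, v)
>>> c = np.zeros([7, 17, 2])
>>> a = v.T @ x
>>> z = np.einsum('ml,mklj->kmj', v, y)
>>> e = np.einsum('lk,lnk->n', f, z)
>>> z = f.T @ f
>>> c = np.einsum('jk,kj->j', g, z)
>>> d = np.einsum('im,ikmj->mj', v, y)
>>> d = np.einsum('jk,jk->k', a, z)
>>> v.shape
(17, 7)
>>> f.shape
(5, 7)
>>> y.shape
(17, 5, 7, 7)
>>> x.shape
(17, 7)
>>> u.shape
(5, 5, 5)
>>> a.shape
(7, 7)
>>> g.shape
(7, 7)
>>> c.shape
(7,)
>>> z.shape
(7, 7)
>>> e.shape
(17,)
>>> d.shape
(7,)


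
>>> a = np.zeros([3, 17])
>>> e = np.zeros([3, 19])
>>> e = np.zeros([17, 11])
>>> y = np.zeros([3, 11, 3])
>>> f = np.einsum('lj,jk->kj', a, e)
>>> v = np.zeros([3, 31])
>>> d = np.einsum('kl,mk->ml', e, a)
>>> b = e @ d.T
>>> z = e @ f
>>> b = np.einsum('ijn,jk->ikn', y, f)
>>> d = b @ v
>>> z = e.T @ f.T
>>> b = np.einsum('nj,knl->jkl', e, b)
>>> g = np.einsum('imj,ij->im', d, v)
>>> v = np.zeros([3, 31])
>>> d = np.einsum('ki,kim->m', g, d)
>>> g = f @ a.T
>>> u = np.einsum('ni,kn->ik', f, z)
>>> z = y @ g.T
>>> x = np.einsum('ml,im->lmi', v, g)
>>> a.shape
(3, 17)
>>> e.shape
(17, 11)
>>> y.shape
(3, 11, 3)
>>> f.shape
(11, 17)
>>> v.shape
(3, 31)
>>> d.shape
(31,)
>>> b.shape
(11, 3, 3)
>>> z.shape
(3, 11, 11)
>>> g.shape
(11, 3)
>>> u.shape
(17, 11)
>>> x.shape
(31, 3, 11)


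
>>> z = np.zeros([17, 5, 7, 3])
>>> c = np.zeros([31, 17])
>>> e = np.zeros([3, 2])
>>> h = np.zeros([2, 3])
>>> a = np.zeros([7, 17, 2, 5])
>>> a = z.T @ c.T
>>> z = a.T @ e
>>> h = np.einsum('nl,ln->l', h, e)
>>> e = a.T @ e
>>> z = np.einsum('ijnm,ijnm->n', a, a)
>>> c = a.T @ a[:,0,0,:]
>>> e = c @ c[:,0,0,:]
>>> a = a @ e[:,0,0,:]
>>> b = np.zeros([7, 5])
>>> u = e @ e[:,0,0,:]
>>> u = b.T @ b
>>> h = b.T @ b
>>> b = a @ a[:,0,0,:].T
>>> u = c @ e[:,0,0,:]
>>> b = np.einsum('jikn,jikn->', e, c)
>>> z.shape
(5,)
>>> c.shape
(31, 5, 7, 31)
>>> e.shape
(31, 5, 7, 31)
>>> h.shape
(5, 5)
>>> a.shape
(3, 7, 5, 31)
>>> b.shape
()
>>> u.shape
(31, 5, 7, 31)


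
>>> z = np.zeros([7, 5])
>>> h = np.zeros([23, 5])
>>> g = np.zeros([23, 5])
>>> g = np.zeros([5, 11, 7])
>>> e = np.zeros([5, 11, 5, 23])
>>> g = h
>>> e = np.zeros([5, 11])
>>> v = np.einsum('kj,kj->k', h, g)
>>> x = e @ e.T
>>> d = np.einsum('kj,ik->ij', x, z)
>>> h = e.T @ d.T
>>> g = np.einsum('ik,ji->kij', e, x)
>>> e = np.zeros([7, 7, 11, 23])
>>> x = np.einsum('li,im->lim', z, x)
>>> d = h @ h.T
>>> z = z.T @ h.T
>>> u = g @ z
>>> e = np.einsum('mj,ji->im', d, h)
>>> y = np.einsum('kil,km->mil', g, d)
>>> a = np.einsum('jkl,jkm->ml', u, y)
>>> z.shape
(5, 11)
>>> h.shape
(11, 7)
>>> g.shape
(11, 5, 5)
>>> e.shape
(7, 11)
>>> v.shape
(23,)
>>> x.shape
(7, 5, 5)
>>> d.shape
(11, 11)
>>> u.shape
(11, 5, 11)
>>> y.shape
(11, 5, 5)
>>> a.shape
(5, 11)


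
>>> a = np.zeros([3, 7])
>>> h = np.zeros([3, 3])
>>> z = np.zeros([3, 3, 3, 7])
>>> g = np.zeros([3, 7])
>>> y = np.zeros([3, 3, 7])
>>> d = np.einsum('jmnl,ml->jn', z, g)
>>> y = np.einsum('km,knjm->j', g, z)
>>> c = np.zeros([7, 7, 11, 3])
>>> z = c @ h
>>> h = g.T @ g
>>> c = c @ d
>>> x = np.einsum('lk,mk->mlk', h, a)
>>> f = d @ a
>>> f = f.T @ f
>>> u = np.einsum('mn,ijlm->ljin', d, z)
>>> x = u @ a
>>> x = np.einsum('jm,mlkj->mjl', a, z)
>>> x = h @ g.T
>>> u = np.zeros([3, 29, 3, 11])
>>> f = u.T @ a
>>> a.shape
(3, 7)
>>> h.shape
(7, 7)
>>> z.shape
(7, 7, 11, 3)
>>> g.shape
(3, 7)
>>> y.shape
(3,)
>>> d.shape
(3, 3)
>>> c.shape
(7, 7, 11, 3)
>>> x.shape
(7, 3)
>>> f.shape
(11, 3, 29, 7)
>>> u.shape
(3, 29, 3, 11)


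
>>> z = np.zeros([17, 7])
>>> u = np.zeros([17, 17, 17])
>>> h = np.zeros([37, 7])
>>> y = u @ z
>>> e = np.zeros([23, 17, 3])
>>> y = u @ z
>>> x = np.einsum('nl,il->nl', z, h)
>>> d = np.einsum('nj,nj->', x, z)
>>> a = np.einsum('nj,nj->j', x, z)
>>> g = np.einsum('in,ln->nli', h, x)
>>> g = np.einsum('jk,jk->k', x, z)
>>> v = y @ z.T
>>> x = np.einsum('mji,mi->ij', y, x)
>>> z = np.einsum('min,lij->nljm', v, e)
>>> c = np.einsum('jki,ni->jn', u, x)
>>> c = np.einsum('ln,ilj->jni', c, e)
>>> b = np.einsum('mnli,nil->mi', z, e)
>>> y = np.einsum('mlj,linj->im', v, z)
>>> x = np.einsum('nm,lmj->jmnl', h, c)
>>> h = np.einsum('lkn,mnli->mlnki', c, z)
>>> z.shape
(17, 23, 3, 17)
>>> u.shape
(17, 17, 17)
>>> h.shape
(17, 3, 23, 7, 17)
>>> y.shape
(23, 17)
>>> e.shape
(23, 17, 3)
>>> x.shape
(23, 7, 37, 3)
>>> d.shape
()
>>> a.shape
(7,)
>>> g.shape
(7,)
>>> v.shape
(17, 17, 17)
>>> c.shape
(3, 7, 23)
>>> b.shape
(17, 17)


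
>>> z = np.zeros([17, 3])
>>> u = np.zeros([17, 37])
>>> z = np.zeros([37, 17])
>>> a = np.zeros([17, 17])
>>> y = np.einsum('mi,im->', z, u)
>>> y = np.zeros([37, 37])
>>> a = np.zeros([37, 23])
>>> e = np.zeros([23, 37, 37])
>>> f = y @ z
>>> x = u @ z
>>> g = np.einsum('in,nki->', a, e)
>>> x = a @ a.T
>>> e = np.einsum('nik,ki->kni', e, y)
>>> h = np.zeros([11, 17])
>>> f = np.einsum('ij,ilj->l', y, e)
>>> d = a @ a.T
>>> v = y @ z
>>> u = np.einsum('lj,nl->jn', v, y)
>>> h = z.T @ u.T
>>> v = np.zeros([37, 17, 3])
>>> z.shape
(37, 17)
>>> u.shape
(17, 37)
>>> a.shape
(37, 23)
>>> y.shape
(37, 37)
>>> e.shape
(37, 23, 37)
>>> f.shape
(23,)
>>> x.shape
(37, 37)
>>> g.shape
()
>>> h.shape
(17, 17)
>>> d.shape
(37, 37)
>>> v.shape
(37, 17, 3)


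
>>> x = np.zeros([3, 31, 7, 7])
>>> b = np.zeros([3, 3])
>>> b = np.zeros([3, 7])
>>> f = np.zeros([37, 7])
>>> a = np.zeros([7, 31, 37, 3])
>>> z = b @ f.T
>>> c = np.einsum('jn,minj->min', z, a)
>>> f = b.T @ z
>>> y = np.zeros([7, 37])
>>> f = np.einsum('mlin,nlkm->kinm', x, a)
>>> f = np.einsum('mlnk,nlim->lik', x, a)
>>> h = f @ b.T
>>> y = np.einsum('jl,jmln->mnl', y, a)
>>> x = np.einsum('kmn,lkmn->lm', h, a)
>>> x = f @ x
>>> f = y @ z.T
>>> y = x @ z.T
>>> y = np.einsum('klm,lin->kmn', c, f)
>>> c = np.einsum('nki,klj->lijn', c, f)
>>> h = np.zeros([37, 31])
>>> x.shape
(31, 37, 37)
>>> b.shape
(3, 7)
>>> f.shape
(31, 3, 3)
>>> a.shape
(7, 31, 37, 3)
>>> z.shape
(3, 37)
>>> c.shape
(3, 37, 3, 7)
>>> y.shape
(7, 37, 3)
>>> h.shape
(37, 31)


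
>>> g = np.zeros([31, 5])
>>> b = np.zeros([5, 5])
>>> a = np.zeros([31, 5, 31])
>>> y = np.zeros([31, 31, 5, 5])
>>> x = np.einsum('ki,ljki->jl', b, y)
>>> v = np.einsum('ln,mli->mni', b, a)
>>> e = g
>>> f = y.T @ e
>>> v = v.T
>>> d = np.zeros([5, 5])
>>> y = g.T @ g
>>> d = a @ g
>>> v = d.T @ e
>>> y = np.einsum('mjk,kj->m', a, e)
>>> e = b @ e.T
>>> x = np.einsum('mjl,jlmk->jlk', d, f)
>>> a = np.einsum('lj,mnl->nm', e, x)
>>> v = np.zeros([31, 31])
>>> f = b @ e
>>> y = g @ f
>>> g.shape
(31, 5)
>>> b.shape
(5, 5)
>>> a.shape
(5, 5)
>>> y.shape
(31, 31)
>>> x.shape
(5, 5, 5)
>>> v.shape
(31, 31)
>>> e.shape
(5, 31)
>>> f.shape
(5, 31)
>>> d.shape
(31, 5, 5)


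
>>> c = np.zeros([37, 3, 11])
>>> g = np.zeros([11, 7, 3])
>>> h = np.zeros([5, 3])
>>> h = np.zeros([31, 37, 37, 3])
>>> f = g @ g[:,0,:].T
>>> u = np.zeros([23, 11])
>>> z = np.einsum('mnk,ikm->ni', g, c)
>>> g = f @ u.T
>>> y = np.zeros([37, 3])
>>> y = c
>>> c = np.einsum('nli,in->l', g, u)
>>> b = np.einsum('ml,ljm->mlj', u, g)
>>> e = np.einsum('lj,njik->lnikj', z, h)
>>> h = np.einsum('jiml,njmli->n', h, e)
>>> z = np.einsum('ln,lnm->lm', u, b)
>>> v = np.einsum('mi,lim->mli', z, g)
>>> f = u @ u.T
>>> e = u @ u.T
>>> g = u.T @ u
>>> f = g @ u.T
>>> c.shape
(7,)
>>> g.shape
(11, 11)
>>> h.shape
(7,)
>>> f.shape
(11, 23)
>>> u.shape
(23, 11)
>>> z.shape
(23, 7)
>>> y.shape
(37, 3, 11)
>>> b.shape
(23, 11, 7)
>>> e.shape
(23, 23)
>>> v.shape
(23, 11, 7)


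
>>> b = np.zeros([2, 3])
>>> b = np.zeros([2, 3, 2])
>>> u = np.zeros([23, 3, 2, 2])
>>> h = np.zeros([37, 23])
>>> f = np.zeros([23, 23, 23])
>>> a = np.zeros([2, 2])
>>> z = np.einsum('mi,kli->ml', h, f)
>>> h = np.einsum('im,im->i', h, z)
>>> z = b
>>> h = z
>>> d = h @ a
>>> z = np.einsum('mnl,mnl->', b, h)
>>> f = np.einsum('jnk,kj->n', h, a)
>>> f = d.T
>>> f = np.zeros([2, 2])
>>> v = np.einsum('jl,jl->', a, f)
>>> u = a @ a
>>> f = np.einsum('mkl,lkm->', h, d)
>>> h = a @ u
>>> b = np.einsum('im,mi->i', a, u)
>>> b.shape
(2,)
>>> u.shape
(2, 2)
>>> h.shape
(2, 2)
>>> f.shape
()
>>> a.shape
(2, 2)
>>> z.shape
()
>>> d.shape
(2, 3, 2)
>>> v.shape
()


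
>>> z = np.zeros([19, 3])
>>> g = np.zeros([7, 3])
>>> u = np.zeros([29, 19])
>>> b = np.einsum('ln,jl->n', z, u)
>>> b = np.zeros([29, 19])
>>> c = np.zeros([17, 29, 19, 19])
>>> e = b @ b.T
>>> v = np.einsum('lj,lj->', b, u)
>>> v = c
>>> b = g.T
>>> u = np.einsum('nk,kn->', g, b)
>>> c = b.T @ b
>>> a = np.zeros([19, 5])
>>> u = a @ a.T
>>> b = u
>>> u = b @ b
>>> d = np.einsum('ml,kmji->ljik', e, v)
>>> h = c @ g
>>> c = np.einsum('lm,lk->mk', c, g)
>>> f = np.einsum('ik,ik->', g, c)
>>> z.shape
(19, 3)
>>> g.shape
(7, 3)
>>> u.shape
(19, 19)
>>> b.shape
(19, 19)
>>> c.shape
(7, 3)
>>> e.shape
(29, 29)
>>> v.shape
(17, 29, 19, 19)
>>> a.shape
(19, 5)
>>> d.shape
(29, 19, 19, 17)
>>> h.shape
(7, 3)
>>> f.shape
()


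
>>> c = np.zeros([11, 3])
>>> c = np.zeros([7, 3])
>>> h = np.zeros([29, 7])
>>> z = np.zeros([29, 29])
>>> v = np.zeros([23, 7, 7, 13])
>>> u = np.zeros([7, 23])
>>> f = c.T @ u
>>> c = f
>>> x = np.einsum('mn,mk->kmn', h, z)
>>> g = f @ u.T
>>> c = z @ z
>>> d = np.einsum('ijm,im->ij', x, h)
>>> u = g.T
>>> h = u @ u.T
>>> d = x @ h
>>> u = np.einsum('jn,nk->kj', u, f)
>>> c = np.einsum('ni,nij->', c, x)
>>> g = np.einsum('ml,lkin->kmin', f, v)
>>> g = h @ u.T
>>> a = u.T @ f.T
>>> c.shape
()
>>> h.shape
(7, 7)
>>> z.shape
(29, 29)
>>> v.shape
(23, 7, 7, 13)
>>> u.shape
(23, 7)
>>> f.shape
(3, 23)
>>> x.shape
(29, 29, 7)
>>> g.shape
(7, 23)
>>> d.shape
(29, 29, 7)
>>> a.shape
(7, 3)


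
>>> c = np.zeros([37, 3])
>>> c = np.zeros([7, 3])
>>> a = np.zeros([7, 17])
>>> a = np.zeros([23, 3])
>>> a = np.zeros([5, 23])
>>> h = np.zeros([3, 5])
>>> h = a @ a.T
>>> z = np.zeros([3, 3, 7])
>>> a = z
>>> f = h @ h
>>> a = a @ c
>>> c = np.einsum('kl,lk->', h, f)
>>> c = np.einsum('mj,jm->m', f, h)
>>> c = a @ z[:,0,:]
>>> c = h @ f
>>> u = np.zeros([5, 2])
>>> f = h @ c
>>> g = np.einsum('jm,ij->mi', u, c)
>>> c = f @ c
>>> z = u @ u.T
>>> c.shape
(5, 5)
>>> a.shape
(3, 3, 3)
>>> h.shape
(5, 5)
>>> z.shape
(5, 5)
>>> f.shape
(5, 5)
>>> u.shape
(5, 2)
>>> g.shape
(2, 5)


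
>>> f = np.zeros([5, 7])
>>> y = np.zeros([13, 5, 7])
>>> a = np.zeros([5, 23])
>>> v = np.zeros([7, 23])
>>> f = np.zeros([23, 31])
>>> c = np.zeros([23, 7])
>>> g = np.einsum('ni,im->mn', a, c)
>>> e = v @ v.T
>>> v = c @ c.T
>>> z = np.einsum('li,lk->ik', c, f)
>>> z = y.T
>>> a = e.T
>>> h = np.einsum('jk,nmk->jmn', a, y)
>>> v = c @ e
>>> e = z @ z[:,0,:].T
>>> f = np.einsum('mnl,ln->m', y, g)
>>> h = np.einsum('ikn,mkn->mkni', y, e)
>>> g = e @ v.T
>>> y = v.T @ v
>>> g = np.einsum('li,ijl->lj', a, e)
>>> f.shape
(13,)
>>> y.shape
(7, 7)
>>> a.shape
(7, 7)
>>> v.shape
(23, 7)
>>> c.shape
(23, 7)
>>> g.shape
(7, 5)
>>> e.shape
(7, 5, 7)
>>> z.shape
(7, 5, 13)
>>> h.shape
(7, 5, 7, 13)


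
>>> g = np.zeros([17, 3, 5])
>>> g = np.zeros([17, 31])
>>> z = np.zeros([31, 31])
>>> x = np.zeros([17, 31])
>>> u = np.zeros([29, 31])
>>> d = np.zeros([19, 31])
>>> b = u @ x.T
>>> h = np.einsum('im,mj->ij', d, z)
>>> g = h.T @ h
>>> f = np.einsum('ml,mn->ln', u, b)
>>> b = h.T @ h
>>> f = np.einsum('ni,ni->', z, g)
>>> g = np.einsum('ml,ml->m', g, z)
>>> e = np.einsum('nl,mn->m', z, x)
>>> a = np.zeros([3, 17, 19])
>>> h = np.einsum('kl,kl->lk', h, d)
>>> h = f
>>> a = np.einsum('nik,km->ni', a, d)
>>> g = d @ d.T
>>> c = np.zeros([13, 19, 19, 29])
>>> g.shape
(19, 19)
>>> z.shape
(31, 31)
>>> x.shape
(17, 31)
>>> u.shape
(29, 31)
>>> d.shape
(19, 31)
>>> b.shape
(31, 31)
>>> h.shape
()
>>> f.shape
()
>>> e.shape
(17,)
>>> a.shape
(3, 17)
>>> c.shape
(13, 19, 19, 29)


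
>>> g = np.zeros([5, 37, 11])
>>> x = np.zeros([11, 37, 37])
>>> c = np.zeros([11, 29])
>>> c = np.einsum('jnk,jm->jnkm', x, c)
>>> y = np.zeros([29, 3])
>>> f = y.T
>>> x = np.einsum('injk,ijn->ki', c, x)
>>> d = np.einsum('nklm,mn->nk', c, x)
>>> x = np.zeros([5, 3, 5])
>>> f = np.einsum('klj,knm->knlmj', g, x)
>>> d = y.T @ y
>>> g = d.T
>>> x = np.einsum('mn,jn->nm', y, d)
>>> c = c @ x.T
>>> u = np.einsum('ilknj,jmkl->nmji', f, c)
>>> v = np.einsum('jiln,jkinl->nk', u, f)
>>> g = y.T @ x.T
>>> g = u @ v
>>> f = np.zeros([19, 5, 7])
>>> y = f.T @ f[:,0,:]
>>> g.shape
(5, 37, 11, 3)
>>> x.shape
(3, 29)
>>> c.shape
(11, 37, 37, 3)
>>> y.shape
(7, 5, 7)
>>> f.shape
(19, 5, 7)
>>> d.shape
(3, 3)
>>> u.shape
(5, 37, 11, 5)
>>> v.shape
(5, 3)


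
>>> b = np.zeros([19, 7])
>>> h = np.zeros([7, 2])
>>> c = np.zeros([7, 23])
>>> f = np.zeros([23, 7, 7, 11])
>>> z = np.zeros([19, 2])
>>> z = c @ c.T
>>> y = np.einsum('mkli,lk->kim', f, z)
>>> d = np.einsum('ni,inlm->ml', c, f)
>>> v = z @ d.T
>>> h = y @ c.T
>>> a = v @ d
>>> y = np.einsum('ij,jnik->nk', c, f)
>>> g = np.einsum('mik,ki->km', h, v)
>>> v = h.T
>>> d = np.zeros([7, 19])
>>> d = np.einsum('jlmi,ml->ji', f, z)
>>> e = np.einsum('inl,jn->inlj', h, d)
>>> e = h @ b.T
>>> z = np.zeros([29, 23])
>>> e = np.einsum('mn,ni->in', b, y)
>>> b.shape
(19, 7)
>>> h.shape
(7, 11, 7)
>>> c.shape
(7, 23)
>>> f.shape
(23, 7, 7, 11)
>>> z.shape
(29, 23)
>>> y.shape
(7, 11)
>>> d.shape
(23, 11)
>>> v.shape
(7, 11, 7)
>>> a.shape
(7, 7)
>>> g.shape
(7, 7)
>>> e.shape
(11, 7)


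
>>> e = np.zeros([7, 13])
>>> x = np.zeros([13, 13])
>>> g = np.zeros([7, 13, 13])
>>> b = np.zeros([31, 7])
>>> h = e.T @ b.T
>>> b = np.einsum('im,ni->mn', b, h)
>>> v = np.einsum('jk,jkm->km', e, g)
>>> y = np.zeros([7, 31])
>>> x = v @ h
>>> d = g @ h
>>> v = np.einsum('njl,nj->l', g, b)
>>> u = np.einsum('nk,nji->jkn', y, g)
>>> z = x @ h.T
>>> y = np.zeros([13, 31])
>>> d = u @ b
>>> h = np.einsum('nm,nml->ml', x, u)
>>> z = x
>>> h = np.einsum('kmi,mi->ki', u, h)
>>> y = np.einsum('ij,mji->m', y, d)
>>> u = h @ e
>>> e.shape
(7, 13)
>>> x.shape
(13, 31)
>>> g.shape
(7, 13, 13)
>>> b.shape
(7, 13)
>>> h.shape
(13, 7)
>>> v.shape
(13,)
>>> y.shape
(13,)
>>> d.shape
(13, 31, 13)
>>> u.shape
(13, 13)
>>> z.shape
(13, 31)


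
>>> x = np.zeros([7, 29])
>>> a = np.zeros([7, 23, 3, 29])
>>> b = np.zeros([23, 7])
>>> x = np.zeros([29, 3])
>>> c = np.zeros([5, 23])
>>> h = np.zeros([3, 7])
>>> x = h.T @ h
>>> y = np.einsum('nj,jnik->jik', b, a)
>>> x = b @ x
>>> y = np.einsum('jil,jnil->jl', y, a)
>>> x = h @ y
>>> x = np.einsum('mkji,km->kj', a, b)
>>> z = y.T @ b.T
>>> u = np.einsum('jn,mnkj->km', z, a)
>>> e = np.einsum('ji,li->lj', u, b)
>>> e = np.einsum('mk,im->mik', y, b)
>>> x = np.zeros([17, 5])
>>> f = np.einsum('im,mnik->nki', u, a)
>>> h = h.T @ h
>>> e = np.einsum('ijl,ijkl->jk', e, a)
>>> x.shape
(17, 5)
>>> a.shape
(7, 23, 3, 29)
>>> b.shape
(23, 7)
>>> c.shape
(5, 23)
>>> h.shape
(7, 7)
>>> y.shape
(7, 29)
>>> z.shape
(29, 23)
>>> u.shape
(3, 7)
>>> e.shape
(23, 3)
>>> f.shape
(23, 29, 3)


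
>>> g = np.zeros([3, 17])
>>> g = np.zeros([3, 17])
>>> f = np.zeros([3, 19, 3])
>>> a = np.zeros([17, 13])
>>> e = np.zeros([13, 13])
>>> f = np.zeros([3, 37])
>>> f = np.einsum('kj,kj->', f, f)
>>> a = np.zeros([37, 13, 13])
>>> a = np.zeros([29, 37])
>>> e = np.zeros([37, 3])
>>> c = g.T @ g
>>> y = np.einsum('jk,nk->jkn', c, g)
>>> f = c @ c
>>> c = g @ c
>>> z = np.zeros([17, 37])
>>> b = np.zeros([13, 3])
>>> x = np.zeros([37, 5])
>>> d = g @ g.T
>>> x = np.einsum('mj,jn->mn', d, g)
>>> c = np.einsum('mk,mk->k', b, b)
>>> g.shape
(3, 17)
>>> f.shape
(17, 17)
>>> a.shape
(29, 37)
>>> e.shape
(37, 3)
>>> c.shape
(3,)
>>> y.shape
(17, 17, 3)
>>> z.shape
(17, 37)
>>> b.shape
(13, 3)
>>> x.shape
(3, 17)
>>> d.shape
(3, 3)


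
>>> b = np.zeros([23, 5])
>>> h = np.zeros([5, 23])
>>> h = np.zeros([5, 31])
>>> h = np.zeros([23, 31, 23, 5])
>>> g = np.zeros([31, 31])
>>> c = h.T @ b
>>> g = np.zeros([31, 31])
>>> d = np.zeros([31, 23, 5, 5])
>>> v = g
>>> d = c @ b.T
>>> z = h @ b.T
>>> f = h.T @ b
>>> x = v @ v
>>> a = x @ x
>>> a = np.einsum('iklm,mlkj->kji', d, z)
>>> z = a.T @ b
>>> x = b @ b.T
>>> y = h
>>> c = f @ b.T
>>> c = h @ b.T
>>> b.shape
(23, 5)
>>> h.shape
(23, 31, 23, 5)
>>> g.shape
(31, 31)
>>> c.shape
(23, 31, 23, 23)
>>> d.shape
(5, 23, 31, 23)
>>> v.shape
(31, 31)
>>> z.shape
(5, 23, 5)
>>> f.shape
(5, 23, 31, 5)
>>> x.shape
(23, 23)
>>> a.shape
(23, 23, 5)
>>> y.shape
(23, 31, 23, 5)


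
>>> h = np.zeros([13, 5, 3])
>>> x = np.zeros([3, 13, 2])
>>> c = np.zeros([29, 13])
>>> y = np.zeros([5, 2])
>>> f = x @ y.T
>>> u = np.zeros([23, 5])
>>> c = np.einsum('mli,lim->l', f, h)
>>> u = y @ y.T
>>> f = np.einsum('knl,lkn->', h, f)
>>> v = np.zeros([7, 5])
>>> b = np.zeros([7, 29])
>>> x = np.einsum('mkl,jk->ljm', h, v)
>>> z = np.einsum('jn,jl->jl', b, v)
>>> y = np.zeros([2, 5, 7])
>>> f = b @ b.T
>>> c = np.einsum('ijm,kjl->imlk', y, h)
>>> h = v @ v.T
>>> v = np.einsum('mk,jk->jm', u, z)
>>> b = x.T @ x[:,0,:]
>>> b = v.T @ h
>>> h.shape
(7, 7)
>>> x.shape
(3, 7, 13)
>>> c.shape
(2, 7, 3, 13)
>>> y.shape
(2, 5, 7)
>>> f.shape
(7, 7)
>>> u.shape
(5, 5)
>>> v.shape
(7, 5)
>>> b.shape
(5, 7)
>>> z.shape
(7, 5)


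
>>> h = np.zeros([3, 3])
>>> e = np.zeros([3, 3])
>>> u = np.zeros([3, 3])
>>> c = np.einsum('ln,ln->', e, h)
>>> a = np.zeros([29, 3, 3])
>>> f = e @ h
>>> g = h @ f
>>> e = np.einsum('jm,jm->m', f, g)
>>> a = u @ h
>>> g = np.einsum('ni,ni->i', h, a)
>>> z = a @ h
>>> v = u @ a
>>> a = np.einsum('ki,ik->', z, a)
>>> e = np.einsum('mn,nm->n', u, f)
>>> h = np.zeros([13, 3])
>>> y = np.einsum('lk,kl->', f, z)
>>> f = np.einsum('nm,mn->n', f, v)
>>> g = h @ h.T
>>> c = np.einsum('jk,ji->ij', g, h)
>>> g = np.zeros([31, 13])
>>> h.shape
(13, 3)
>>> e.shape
(3,)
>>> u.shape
(3, 3)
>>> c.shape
(3, 13)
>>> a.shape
()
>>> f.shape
(3,)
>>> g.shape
(31, 13)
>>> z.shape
(3, 3)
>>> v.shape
(3, 3)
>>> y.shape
()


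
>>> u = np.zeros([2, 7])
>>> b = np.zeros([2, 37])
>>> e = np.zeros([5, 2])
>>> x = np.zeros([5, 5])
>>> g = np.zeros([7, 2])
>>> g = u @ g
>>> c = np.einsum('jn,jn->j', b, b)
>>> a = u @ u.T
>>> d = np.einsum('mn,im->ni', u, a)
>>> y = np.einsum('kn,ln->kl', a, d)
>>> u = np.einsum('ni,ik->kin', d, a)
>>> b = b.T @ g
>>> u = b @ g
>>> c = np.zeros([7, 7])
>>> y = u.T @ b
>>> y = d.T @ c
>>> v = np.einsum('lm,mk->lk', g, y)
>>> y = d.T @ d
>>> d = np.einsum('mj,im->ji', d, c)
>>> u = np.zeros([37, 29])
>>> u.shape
(37, 29)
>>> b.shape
(37, 2)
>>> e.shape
(5, 2)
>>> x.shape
(5, 5)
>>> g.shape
(2, 2)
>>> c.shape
(7, 7)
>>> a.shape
(2, 2)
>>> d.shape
(2, 7)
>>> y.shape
(2, 2)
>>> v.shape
(2, 7)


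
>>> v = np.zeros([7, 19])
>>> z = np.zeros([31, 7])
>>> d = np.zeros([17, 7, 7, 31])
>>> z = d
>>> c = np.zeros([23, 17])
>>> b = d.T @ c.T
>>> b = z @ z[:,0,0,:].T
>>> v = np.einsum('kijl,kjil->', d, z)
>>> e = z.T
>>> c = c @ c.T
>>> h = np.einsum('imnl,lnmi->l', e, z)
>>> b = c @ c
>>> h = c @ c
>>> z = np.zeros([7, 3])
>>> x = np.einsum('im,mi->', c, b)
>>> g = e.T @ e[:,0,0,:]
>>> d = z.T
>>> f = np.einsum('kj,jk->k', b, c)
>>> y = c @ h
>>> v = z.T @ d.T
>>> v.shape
(3, 3)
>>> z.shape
(7, 3)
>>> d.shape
(3, 7)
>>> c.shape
(23, 23)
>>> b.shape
(23, 23)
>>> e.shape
(31, 7, 7, 17)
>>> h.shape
(23, 23)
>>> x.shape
()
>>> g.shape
(17, 7, 7, 17)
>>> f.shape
(23,)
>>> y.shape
(23, 23)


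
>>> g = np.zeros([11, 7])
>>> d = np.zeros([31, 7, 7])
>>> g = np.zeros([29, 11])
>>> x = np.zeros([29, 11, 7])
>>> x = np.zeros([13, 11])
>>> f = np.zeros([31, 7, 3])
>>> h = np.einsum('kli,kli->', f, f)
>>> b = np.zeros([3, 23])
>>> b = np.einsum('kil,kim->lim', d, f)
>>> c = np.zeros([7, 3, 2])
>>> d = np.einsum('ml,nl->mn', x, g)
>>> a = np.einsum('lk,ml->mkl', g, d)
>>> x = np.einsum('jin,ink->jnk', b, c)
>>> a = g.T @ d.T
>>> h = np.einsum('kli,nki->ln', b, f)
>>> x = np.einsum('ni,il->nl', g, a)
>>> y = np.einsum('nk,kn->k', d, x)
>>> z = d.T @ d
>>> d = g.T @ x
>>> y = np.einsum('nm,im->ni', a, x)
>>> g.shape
(29, 11)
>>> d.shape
(11, 13)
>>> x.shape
(29, 13)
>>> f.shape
(31, 7, 3)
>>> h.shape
(7, 31)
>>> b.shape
(7, 7, 3)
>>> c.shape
(7, 3, 2)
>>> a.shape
(11, 13)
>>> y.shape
(11, 29)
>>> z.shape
(29, 29)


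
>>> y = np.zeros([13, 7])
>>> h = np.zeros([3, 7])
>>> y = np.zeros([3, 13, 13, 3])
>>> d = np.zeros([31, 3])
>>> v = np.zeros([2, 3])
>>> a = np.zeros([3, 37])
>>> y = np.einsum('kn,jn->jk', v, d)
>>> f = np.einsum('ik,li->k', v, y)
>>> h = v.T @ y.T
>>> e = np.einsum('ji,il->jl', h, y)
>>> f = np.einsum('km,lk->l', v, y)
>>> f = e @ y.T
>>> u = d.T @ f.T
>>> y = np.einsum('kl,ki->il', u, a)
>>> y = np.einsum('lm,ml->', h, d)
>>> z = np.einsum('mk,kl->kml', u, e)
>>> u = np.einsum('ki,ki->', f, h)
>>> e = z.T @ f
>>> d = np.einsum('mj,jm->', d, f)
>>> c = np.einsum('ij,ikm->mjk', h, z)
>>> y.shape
()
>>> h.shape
(3, 31)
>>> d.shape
()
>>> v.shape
(2, 3)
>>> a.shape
(3, 37)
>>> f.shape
(3, 31)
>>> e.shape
(2, 3, 31)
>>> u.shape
()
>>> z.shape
(3, 3, 2)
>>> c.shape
(2, 31, 3)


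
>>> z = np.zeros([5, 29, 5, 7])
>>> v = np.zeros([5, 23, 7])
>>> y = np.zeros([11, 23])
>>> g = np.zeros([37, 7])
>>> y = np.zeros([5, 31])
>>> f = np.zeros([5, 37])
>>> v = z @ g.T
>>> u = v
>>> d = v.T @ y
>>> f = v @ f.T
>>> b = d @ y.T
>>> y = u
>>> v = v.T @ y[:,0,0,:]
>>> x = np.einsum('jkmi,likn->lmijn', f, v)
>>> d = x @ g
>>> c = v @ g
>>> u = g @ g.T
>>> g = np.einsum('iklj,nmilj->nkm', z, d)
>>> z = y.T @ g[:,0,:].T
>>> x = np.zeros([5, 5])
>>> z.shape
(37, 5, 29, 37)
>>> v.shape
(37, 5, 29, 37)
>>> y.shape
(5, 29, 5, 37)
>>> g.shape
(37, 29, 5)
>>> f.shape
(5, 29, 5, 5)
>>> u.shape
(37, 37)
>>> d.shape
(37, 5, 5, 5, 7)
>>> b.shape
(37, 5, 29, 5)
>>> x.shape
(5, 5)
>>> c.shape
(37, 5, 29, 7)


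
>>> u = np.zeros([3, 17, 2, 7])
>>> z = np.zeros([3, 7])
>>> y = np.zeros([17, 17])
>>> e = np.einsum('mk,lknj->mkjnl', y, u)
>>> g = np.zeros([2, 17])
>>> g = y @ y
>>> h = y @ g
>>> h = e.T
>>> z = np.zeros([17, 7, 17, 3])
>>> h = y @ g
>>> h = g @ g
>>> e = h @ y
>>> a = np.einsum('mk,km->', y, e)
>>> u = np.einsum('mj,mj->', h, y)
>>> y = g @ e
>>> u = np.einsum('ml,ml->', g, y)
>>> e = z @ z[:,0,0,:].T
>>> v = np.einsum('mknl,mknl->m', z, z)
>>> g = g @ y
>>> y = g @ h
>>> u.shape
()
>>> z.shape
(17, 7, 17, 3)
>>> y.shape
(17, 17)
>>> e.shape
(17, 7, 17, 17)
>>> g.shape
(17, 17)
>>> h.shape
(17, 17)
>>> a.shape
()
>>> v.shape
(17,)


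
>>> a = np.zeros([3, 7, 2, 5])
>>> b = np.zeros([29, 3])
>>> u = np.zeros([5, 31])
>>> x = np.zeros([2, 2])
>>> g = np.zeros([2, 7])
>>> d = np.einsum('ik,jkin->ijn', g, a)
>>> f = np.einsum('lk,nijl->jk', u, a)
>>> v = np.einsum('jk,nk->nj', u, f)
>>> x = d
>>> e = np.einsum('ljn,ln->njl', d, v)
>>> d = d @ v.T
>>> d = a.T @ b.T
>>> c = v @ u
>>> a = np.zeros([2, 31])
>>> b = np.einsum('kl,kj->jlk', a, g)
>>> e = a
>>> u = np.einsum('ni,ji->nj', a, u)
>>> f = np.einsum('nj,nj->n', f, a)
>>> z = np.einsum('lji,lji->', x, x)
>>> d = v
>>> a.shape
(2, 31)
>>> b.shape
(7, 31, 2)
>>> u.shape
(2, 5)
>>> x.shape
(2, 3, 5)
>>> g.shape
(2, 7)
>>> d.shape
(2, 5)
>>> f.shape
(2,)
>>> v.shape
(2, 5)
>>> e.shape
(2, 31)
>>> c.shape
(2, 31)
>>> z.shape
()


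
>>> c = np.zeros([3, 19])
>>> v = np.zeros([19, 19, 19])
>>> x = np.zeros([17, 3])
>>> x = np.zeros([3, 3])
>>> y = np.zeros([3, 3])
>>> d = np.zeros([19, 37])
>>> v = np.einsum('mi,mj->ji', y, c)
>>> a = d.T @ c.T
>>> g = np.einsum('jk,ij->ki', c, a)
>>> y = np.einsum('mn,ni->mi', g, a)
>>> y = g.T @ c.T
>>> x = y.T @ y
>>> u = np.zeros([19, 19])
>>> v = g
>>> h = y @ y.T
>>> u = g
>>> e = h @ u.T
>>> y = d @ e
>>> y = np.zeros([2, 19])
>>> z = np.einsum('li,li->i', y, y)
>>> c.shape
(3, 19)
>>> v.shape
(19, 37)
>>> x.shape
(3, 3)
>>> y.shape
(2, 19)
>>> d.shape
(19, 37)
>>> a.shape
(37, 3)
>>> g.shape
(19, 37)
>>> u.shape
(19, 37)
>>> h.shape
(37, 37)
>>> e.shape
(37, 19)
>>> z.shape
(19,)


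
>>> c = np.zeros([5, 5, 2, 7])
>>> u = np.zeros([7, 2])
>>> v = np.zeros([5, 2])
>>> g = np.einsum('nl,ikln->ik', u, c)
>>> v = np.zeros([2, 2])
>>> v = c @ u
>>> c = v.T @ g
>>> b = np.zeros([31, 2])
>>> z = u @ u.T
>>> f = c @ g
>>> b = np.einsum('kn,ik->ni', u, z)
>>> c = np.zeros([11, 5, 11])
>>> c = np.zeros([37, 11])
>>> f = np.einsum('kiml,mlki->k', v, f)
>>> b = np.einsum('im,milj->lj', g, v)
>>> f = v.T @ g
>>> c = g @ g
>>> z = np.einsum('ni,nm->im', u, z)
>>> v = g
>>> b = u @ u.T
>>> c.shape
(5, 5)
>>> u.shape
(7, 2)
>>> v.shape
(5, 5)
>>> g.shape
(5, 5)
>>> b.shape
(7, 7)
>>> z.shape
(2, 7)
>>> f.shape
(2, 2, 5, 5)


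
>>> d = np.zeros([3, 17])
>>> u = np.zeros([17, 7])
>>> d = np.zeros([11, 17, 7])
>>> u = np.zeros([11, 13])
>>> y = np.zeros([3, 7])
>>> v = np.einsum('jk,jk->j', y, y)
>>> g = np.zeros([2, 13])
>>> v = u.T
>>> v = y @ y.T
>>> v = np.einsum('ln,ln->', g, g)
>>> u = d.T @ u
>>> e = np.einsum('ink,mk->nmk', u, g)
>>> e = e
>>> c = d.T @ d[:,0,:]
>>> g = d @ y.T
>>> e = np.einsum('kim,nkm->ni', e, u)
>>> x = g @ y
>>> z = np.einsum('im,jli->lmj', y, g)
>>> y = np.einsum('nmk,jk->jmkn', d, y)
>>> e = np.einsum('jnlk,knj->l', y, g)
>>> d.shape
(11, 17, 7)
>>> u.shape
(7, 17, 13)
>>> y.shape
(3, 17, 7, 11)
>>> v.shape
()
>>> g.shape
(11, 17, 3)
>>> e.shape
(7,)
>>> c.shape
(7, 17, 7)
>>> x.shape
(11, 17, 7)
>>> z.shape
(17, 7, 11)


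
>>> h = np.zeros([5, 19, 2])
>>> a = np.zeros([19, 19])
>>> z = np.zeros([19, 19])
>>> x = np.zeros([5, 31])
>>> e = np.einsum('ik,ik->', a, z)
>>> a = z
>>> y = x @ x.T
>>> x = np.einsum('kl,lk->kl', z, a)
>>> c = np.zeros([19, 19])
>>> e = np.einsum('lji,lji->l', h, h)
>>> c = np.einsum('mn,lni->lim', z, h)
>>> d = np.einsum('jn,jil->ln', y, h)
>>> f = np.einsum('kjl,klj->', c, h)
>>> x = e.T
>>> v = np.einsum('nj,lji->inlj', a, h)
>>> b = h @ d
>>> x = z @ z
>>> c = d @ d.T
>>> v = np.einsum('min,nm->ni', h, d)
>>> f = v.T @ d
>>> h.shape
(5, 19, 2)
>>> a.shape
(19, 19)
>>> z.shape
(19, 19)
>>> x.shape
(19, 19)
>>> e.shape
(5,)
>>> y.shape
(5, 5)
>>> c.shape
(2, 2)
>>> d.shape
(2, 5)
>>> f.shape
(19, 5)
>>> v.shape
(2, 19)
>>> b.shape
(5, 19, 5)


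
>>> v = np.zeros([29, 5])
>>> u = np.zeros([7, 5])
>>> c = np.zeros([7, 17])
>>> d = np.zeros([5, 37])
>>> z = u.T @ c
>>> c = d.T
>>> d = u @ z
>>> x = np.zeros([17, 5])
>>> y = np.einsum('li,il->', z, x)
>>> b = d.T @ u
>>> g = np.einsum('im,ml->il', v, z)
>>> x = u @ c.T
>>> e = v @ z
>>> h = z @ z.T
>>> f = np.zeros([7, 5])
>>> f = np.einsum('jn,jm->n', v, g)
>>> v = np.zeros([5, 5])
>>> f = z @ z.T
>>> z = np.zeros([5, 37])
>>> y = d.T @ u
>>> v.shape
(5, 5)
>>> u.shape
(7, 5)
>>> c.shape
(37, 5)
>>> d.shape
(7, 17)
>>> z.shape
(5, 37)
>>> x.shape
(7, 37)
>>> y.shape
(17, 5)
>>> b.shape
(17, 5)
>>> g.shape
(29, 17)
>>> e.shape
(29, 17)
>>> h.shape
(5, 5)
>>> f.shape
(5, 5)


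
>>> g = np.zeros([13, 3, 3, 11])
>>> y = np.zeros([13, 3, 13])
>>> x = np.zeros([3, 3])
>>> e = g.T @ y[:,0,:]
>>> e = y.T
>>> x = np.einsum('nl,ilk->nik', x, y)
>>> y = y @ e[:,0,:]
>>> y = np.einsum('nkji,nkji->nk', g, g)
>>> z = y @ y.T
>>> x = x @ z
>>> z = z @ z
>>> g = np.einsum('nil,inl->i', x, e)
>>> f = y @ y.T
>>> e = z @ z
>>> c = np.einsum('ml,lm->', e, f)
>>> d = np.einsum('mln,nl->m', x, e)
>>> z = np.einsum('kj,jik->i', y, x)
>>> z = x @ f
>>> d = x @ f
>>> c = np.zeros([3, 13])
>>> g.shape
(13,)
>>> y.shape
(13, 3)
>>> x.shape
(3, 13, 13)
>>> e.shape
(13, 13)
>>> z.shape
(3, 13, 13)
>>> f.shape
(13, 13)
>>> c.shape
(3, 13)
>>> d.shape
(3, 13, 13)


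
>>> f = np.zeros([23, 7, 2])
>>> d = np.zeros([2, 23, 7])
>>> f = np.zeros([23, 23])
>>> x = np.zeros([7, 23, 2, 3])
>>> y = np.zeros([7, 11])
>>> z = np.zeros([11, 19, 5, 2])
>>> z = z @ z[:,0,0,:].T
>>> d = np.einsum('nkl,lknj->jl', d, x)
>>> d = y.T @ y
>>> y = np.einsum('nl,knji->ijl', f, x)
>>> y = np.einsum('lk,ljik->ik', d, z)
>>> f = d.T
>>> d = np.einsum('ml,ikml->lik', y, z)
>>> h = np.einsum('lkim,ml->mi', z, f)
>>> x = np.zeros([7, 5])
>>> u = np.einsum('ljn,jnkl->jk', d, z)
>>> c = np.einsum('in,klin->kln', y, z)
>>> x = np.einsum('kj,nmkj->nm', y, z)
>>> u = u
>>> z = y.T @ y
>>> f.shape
(11, 11)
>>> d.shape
(11, 11, 19)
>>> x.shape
(11, 19)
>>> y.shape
(5, 11)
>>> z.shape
(11, 11)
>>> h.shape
(11, 5)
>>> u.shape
(11, 5)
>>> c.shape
(11, 19, 11)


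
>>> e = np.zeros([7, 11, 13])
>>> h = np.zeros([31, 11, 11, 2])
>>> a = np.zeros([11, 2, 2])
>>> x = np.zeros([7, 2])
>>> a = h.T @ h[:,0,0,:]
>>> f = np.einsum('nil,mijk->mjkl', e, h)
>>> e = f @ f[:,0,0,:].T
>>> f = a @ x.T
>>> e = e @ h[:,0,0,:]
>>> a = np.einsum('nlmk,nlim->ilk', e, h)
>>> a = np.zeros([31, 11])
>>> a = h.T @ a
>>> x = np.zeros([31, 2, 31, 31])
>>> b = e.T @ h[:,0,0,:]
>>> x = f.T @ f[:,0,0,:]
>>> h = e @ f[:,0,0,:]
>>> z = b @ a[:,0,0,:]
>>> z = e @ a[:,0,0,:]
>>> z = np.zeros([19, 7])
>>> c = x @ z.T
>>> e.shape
(31, 11, 2, 2)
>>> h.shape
(31, 11, 2, 7)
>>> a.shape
(2, 11, 11, 11)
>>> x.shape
(7, 11, 11, 7)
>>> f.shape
(2, 11, 11, 7)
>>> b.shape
(2, 2, 11, 2)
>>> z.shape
(19, 7)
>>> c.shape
(7, 11, 11, 19)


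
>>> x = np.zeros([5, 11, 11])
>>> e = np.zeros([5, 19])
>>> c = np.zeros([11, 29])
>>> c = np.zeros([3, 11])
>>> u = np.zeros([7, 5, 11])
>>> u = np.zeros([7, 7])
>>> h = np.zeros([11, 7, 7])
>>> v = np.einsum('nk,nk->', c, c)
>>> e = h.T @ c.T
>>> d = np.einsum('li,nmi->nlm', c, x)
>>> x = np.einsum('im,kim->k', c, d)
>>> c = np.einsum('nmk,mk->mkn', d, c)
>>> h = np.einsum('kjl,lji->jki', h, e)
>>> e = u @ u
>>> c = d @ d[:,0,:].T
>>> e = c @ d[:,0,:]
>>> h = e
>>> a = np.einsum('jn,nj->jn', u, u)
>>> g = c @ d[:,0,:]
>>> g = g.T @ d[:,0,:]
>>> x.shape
(5,)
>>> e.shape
(5, 3, 11)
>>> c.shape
(5, 3, 5)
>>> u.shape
(7, 7)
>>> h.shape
(5, 3, 11)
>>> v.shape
()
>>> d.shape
(5, 3, 11)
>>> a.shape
(7, 7)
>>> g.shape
(11, 3, 11)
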